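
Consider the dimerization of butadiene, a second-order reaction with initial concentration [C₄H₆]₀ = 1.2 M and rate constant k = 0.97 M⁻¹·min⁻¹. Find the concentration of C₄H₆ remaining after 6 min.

0.1503 M

Step 1: For a second-order reaction: 1/[C₄H₆] = 1/[C₄H₆]₀ + kt
Step 2: 1/[C₄H₆] = 1/1.2 + 0.97 × 6
Step 3: 1/[C₄H₆] = 0.8333 + 5.82 = 6.653
Step 4: [C₄H₆] = 1/6.653 = 0.1503 M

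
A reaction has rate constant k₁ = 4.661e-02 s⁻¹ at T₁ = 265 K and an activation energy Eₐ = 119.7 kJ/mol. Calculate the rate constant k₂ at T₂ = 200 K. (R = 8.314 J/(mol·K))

1.000e-09 s⁻¹

Step 1: Use the two-temperature Arrhenius form: ln(k₂/k₁) = -Eₐ/R × (1/T₂ - 1/T₁)
Step 2: Convert Eₐ to J/mol: 119.7 kJ/mol = 119700 J/mol
Step 3: 1/T₂ - 1/T₁ = 1/200 - 1/265 = 1.226415e-03 K⁻¹
Step 4: ln(k₂/k₁) = -119700/8.314 × 1.226415e-03 = -17.65719
Step 5: k₂ = k₁ × exp(-17.65719) = 4.661e-02 × 2.14575e-08 = 1.000e-09 s⁻¹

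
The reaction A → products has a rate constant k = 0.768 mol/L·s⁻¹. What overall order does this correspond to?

zeroth order (0)

Step 1: The units of k for an nth-order reaction are (concentration)^(1-n)·(time)⁻¹.
Step 2: Here k has units mol/L·s⁻¹, so the concentration exponent is 1.
Step 3: 1 - n = 1 ⇒ n = 0. The reaction is zeroth order.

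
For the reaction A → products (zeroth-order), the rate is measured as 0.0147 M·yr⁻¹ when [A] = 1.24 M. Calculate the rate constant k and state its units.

0.0147 M·yr⁻¹

Step 1: For a zeroth-order reaction, rate = k (independent of concentration).
Step 2: k = rate = 0.0147 M·yr⁻¹.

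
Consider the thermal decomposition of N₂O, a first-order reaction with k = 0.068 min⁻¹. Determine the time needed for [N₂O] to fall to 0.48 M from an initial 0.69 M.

5.337 min

Step 1: For first-order: t = ln([N₂O]₀/[N₂O])/k
Step 2: t = ln(0.69/0.48)/0.068
Step 3: t = ln(1.438)/0.068
Step 4: t = 0.3629/0.068 = 5.337 min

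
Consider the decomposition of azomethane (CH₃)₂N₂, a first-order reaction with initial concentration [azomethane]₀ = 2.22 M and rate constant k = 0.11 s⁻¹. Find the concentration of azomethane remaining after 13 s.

0.5313 M

Step 1: For a first-order reaction: [azomethane] = [azomethane]₀ × e^(-kt)
Step 2: [azomethane] = 2.22 × e^(-0.11 × 13)
Step 3: [azomethane] = 2.22 × e^(-1.43)
Step 4: [azomethane] = 2.22 × 0.239309 = 0.5313 M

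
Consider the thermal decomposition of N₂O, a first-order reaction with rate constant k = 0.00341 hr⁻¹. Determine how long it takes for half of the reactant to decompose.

203.3 hr

Step 1: For a first-order reaction, t₁/₂ = ln(2)/k
Step 2: t₁/₂ = ln(2)/0.00341
Step 3: t₁/₂ = 0.6931/0.00341 = 203.3 hr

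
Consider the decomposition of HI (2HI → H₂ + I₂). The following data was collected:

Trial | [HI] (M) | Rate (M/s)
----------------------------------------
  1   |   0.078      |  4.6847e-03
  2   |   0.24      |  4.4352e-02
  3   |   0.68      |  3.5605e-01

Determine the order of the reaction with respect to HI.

second order (2)

Step 1: Compare trials to find order n where rate₂/rate₁ = ([HI]₂/[HI]₁)^n
Step 2: rate₂/rate₁ = 4.4352e-02/4.6847e-03 = 9.467
Step 3: [HI]₂/[HI]₁ = 0.24/0.078 = 3.077
Step 4: n = ln(9.467)/ln(3.077) = 2.00 ≈ 2
Step 5: The reaction is second order in HI.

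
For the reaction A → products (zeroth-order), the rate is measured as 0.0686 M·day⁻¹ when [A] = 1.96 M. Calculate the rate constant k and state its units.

0.0686 M·day⁻¹

Step 1: For a zeroth-order reaction, rate = k (independent of concentration).
Step 2: k = rate = 0.0686 M·day⁻¹.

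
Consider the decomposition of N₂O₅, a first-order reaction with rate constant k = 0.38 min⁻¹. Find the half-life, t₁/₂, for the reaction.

1.824 min

Step 1: For a first-order reaction, t₁/₂ = ln(2)/k
Step 2: t₁/₂ = ln(2)/0.38
Step 3: t₁/₂ = 0.6931/0.38 = 1.824 min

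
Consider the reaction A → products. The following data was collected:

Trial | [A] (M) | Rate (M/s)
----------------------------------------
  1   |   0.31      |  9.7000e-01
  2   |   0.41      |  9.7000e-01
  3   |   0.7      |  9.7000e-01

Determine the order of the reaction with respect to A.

zeroth order (0)

Step 1: Compare trials - when concentration changes, rate stays constant.
Step 2: rate₂/rate₁ = 9.7000e-01/9.7000e-01 = 1
Step 3: [A]₂/[A]₁ = 0.41/0.31 = 1.323
Step 4: Since rate ratio ≈ (conc ratio)^0, the reaction is zeroth order.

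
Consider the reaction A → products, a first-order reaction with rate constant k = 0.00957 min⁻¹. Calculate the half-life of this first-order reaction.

72.43 min

Step 1: For a first-order reaction, t₁/₂ = ln(2)/k
Step 2: t₁/₂ = ln(2)/0.00957
Step 3: t₁/₂ = 0.6931/0.00957 = 72.43 min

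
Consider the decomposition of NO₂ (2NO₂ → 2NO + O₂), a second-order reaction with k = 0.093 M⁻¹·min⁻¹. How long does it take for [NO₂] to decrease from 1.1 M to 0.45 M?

14.12 min

Step 1: For second-order: t = (1/[NO₂] - 1/[NO₂]₀)/k
Step 2: t = (1/0.45 - 1/1.1)/0.093
Step 3: t = (2.222 - 0.9091)/0.093
Step 4: t = 1.313/0.093 = 14.12 min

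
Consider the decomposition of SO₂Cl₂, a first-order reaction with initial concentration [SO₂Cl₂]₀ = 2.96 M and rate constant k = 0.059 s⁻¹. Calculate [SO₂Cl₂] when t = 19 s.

0.9648 M

Step 1: For a first-order reaction: [SO₂Cl₂] = [SO₂Cl₂]₀ × e^(-kt)
Step 2: [SO₂Cl₂] = 2.96 × e^(-0.059 × 19)
Step 3: [SO₂Cl₂] = 2.96 × e^(-1.121)
Step 4: [SO₂Cl₂] = 2.96 × 0.325954 = 0.9648 M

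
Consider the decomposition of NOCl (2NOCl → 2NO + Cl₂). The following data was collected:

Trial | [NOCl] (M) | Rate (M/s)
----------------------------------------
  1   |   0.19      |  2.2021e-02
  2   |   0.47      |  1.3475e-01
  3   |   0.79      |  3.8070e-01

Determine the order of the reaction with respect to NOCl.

second order (2)

Step 1: Compare trials to find order n where rate₂/rate₁ = ([NOCl]₂/[NOCl]₁)^n
Step 2: rate₂/rate₁ = 1.3475e-01/2.2021e-02 = 6.119
Step 3: [NOCl]₂/[NOCl]₁ = 0.47/0.19 = 2.474
Step 4: n = ln(6.119)/ln(2.474) = 2.00 ≈ 2
Step 5: The reaction is second order in NOCl.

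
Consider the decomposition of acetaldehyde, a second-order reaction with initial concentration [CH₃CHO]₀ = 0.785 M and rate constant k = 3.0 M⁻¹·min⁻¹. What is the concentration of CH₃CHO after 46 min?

0.00718 M

Step 1: For a second-order reaction: 1/[CH₃CHO] = 1/[CH₃CHO]₀ + kt
Step 2: 1/[CH₃CHO] = 1/0.785 + 3.0 × 46
Step 3: 1/[CH₃CHO] = 1.274 + 138 = 139.3
Step 4: [CH₃CHO] = 1/139.3 = 0.00718 M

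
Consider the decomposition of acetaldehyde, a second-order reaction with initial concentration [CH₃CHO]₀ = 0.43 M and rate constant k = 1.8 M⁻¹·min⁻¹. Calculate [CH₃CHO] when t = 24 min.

0.02197 M

Step 1: For a second-order reaction: 1/[CH₃CHO] = 1/[CH₃CHO]₀ + kt
Step 2: 1/[CH₃CHO] = 1/0.43 + 1.8 × 24
Step 3: 1/[CH₃CHO] = 2.326 + 43.2 = 45.53
Step 4: [CH₃CHO] = 1/45.53 = 0.02197 M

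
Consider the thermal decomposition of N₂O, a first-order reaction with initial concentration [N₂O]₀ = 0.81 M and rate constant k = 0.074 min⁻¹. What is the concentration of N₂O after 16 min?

0.2479 M

Step 1: For a first-order reaction: [N₂O] = [N₂O]₀ × e^(-kt)
Step 2: [N₂O] = 0.81 × e^(-0.074 × 16)
Step 3: [N₂O] = 0.81 × e^(-1.184)
Step 4: [N₂O] = 0.81 × 0.306052 = 0.2479 M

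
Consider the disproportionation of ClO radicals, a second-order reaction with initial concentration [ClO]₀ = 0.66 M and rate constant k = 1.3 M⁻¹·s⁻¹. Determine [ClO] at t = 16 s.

0.04481 M

Step 1: For a second-order reaction: 1/[ClO] = 1/[ClO]₀ + kt
Step 2: 1/[ClO] = 1/0.66 + 1.3 × 16
Step 3: 1/[ClO] = 1.515 + 20.8 = 22.32
Step 4: [ClO] = 1/22.32 = 0.04481 M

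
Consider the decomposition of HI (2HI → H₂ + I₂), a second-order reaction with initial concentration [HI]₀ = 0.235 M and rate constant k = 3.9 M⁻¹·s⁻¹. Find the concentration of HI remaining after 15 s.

0.01593 M

Step 1: For a second-order reaction: 1/[HI] = 1/[HI]₀ + kt
Step 2: 1/[HI] = 1/0.235 + 3.9 × 15
Step 3: 1/[HI] = 4.255 + 58.5 = 62.76
Step 4: [HI] = 1/62.76 = 0.01593 M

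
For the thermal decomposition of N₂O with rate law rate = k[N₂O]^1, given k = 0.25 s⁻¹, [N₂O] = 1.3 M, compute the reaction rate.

0.325 M/s

Step 1: Identify the rate law: rate = k[N₂O]^1
Step 2: Substitute values: rate = 0.25 × (1.3)^1
Step 3: Calculate: rate = 0.25 × 1.3 = 0.325 M/s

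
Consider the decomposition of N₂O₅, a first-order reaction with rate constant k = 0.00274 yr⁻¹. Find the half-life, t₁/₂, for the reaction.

253 yr

Step 1: For a first-order reaction, t₁/₂ = ln(2)/k
Step 2: t₁/₂ = ln(2)/0.00274
Step 3: t₁/₂ = 0.6931/0.00274 = 253 yr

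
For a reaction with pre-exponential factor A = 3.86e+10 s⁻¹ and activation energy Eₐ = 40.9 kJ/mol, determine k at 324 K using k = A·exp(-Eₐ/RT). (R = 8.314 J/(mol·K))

9.83e+03 s⁻¹

Step 1: Use the Arrhenius equation: k = A × exp(-Eₐ/RT)
Step 2: Convert Eₐ to J/mol: 40.9 kJ/mol = 40900 J/mol
Step 3: Calculate the exponent: -Eₐ/(RT) = -40900/(8.314 × 324) = -15.18337
Step 4: k = 3.86e+10 × exp(-15.18337)
Step 5: k = 3.86e+10 × 2.54651e-07 = 9.8295e+03 s⁻¹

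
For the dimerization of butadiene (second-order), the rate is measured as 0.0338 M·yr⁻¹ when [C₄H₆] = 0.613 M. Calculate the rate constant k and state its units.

0.08995 M⁻¹·yr⁻¹

Step 1: rate = k[C₄H₆]^2, so k = rate / [C₄H₆]^2.
Step 2: k = 0.0338 / (0.613)^2 = 0.0338 / 0.3758.
Step 3: k = 0.08995 M⁻¹·yr⁻¹.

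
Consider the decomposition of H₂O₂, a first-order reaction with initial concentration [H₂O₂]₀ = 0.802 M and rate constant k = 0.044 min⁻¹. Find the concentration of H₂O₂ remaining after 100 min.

0.009846 M

Step 1: For a first-order reaction: [H₂O₂] = [H₂O₂]₀ × e^(-kt)
Step 2: [H₂O₂] = 0.802 × e^(-0.044 × 100)
Step 3: [H₂O₂] = 0.802 × e^(-4.4)
Step 4: [H₂O₂] = 0.802 × 0.0122773 = 0.009846 M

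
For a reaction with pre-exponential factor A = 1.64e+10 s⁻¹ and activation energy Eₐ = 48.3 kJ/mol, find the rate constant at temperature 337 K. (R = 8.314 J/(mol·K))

5.35e+02 s⁻¹

Step 1: Use the Arrhenius equation: k = A × exp(-Eₐ/RT)
Step 2: Convert Eₐ to J/mol: 48.3 kJ/mol = 48300 J/mol
Step 3: Calculate the exponent: -Eₐ/(RT) = -48300/(8.314 × 337) = -17.23881
Step 4: k = 1.64e+10 × exp(-17.23881)
Step 5: k = 1.64e+10 × 3.26047e-08 = 5.3472e+02 s⁻¹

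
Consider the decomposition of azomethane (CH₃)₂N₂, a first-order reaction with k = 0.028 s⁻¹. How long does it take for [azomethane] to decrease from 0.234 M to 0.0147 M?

98.84 s

Step 1: For first-order: t = ln([azomethane]₀/[azomethane])/k
Step 2: t = ln(0.234/0.0147)/0.028
Step 3: t = ln(15.92)/0.028
Step 4: t = 2.767/0.028 = 98.84 s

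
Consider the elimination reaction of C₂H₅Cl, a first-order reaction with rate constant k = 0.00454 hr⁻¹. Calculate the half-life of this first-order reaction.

152.7 hr

Step 1: For a first-order reaction, t₁/₂ = ln(2)/k
Step 2: t₁/₂ = ln(2)/0.00454
Step 3: t₁/₂ = 0.6931/0.00454 = 152.7 hr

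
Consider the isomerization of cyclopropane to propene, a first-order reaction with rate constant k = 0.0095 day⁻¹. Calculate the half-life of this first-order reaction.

72.96 day

Step 1: For a first-order reaction, t₁/₂ = ln(2)/k
Step 2: t₁/₂ = ln(2)/0.0095
Step 3: t₁/₂ = 0.6931/0.0095 = 72.96 day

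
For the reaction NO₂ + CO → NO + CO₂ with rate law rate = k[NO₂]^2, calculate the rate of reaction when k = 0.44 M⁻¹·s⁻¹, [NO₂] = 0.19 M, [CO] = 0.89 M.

0.01588 M/s

Step 1: The rate law is rate = k[NO₂]^2
Step 2: Note that the rate does not depend on [CO] (zero order in CO).
Step 3: rate = 0.44 × (0.19)^2 = 0.015884 M/s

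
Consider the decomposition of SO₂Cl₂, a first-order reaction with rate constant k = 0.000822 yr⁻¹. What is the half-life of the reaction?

843.2 yr

Step 1: For a first-order reaction, t₁/₂ = ln(2)/k
Step 2: t₁/₂ = ln(2)/0.000822
Step 3: t₁/₂ = 0.6931/0.000822 = 843.2 yr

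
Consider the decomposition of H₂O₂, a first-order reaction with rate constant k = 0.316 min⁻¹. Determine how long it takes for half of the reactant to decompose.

2.194 min

Step 1: For a first-order reaction, t₁/₂ = ln(2)/k
Step 2: t₁/₂ = ln(2)/0.316
Step 3: t₁/₂ = 0.6931/0.316 = 2.194 min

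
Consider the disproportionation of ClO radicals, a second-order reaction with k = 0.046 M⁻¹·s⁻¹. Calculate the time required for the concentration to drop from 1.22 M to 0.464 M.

29.03 s

Step 1: For second-order: t = (1/[ClO] - 1/[ClO]₀)/k
Step 2: t = (1/0.464 - 1/1.22)/0.046
Step 3: t = (2.155 - 0.8197)/0.046
Step 4: t = 1.336/0.046 = 29.03 s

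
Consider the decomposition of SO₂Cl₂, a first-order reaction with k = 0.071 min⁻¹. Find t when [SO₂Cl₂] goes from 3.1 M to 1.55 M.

9.763 min

Step 1: For first-order: t = ln([SO₂Cl₂]₀/[SO₂Cl₂])/k
Step 2: t = ln(3.1/1.55)/0.071
Step 3: t = ln(2)/0.071
Step 4: t = 0.6931/0.071 = 9.763 min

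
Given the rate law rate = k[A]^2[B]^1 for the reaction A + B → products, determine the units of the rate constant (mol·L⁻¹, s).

(mol·L⁻¹)⁻²·s⁻¹

Step 1: Overall order = 2 + 1 = 3.
Step 2: rate has units mol·L⁻¹·s⁻¹; [A]^2[B]^1 has units (mol·L⁻¹)^3.
Step 3: k = rate/([A]^2[B]^1), so units of k = (mol·L⁻¹)^(1-3)·s⁻¹ = (mol·L⁻¹)⁻²·s⁻¹.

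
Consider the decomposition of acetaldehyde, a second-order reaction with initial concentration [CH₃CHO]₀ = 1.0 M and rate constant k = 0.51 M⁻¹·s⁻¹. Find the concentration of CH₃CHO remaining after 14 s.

0.1229 M

Step 1: For a second-order reaction: 1/[CH₃CHO] = 1/[CH₃CHO]₀ + kt
Step 2: 1/[CH₃CHO] = 1/1.0 + 0.51 × 14
Step 3: 1/[CH₃CHO] = 1 + 7.14 = 8.14
Step 4: [CH₃CHO] = 1/8.14 = 0.1229 M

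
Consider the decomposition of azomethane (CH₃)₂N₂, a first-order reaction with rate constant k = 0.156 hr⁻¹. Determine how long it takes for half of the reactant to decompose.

4.443 hr

Step 1: For a first-order reaction, t₁/₂ = ln(2)/k
Step 2: t₁/₂ = ln(2)/0.156
Step 3: t₁/₂ = 0.6931/0.156 = 4.443 hr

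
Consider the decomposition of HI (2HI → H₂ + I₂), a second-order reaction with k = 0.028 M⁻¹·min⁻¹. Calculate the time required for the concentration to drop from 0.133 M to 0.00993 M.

3328 min

Step 1: For second-order: t = (1/[HI] - 1/[HI]₀)/k
Step 2: t = (1/0.00993 - 1/0.133)/0.028
Step 3: t = (100.7 - 7.519)/0.028
Step 4: t = 93.19/0.028 = 3328 min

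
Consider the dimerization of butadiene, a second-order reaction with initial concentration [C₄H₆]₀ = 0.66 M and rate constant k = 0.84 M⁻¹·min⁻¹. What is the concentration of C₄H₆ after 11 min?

0.09298 M

Step 1: For a second-order reaction: 1/[C₄H₆] = 1/[C₄H₆]₀ + kt
Step 2: 1/[C₄H₆] = 1/0.66 + 0.84 × 11
Step 3: 1/[C₄H₆] = 1.515 + 9.24 = 10.76
Step 4: [C₄H₆] = 1/10.76 = 0.09298 M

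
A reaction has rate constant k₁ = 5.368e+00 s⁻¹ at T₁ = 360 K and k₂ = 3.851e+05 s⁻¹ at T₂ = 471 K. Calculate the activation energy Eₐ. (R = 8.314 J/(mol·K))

142.0 kJ/mol

Step 1: Use the two-temperature Arrhenius form: ln(k₂/k₁) = -Eₐ/R × (1/T₂ - 1/T₁)
Step 2: ln(k₂/k₁) = ln(3.851e+05/5.368e+00) = ln(71739.9) = 11.1808
Step 3: 1/T₂ - 1/T₁ = 1/471 - 1/360 = -6.546355e-04 K⁻¹
Step 4: Eₐ = -R × ln(k₂/k₁) / (1/T₂ - 1/T₁) = -8.314 × 11.1808 / -6.546355e-04
Step 5: Eₐ = 1.4200e+05 J/mol = 142.0 kJ/mol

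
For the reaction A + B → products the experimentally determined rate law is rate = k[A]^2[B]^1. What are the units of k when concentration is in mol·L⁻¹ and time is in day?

(mol·L⁻¹)⁻²·day⁻¹

Step 1: Overall order = 2 + 1 = 3.
Step 2: rate has units mol·L⁻¹·day⁻¹; [A]^2[B]^1 has units (mol·L⁻¹)^3.
Step 3: k = rate/([A]^2[B]^1), so units of k = (mol·L⁻¹)^(1-3)·day⁻¹ = (mol·L⁻¹)⁻²·day⁻¹.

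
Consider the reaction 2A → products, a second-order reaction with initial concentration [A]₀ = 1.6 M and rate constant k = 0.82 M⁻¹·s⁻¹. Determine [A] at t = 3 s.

0.3241 M

Step 1: For a second-order reaction: 1/[A] = 1/[A]₀ + kt
Step 2: 1/[A] = 1/1.6 + 0.82 × 3
Step 3: 1/[A] = 0.625 + 2.46 = 3.085
Step 4: [A] = 1/3.085 = 0.3241 M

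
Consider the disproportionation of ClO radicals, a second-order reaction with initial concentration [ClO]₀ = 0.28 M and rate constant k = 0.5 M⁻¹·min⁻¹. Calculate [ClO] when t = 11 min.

0.1102 M

Step 1: For a second-order reaction: 1/[ClO] = 1/[ClO]₀ + kt
Step 2: 1/[ClO] = 1/0.28 + 0.5 × 11
Step 3: 1/[ClO] = 3.571 + 5.5 = 9.071
Step 4: [ClO] = 1/9.071 = 0.1102 M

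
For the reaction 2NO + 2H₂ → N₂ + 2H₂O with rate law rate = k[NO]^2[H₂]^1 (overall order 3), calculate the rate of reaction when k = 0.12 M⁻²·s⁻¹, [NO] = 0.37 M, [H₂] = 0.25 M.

0.004107 M/s

Step 1: The rate law is rate = k[NO]^2[H₂]^1, overall order = 2+1 = 3
Step 2: Substitute values: rate = 0.12 × (0.37)^2 × (0.25)^1
Step 3: rate = 0.12 × 0.1369 × 0.25 = 0.004107 M/s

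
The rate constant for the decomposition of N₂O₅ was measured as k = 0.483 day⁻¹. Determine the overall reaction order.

first order (1)

Step 1: The units of k for an nth-order reaction are (concentration)^(1-n)·(time)⁻¹.
Step 2: Here k has units day⁻¹, so the concentration exponent is 0.
Step 3: 1 - n = 0 ⇒ n = 1. The reaction is first order.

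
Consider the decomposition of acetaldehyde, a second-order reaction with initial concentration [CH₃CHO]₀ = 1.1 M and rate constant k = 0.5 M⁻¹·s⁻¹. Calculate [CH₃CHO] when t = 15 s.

0.1189 M

Step 1: For a second-order reaction: 1/[CH₃CHO] = 1/[CH₃CHO]₀ + kt
Step 2: 1/[CH₃CHO] = 1/1.1 + 0.5 × 15
Step 3: 1/[CH₃CHO] = 0.9091 + 7.5 = 8.409
Step 4: [CH₃CHO] = 1/8.409 = 0.1189 M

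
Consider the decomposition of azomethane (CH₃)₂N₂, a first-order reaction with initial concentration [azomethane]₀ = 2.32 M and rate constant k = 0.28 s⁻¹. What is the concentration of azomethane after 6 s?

0.4324 M

Step 1: For a first-order reaction: [azomethane] = [azomethane]₀ × e^(-kt)
Step 2: [azomethane] = 2.32 × e^(-0.28 × 6)
Step 3: [azomethane] = 2.32 × e^(-1.68)
Step 4: [azomethane] = 2.32 × 0.186374 = 0.4324 M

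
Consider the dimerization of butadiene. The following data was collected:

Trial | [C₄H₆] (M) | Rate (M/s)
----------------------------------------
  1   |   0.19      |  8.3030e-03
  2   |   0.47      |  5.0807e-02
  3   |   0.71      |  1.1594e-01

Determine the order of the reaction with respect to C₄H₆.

second order (2)

Step 1: Compare trials to find order n where rate₂/rate₁ = ([C₄H₆]₂/[C₄H₆]₁)^n
Step 2: rate₂/rate₁ = 5.0807e-02/8.3030e-03 = 6.119
Step 3: [C₄H₆]₂/[C₄H₆]₁ = 0.47/0.19 = 2.474
Step 4: n = ln(6.119)/ln(2.474) = 2.00 ≈ 2
Step 5: The reaction is second order in C₄H₆.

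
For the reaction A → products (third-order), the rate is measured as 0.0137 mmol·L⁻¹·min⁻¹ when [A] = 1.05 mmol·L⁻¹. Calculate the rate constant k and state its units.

0.01183 (mmol·L⁻¹)⁻²·min⁻¹

Step 1: rate = k[A]^3, so k = rate / [A]^3.
Step 2: k = 0.0137 / (1.05)^3 = 0.0137 / 1.158.
Step 3: k = 0.01183 (mmol·L⁻¹)⁻²·min⁻¹.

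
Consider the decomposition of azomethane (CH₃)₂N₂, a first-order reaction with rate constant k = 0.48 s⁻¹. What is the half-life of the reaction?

1.444 s

Step 1: For a first-order reaction, t₁/₂ = ln(2)/k
Step 2: t₁/₂ = ln(2)/0.48
Step 3: t₁/₂ = 0.6931/0.48 = 1.444 s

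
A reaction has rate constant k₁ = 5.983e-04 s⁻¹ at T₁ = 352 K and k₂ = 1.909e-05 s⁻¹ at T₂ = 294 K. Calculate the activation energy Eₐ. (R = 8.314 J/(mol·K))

51.1 kJ/mol

Step 1: Use the two-temperature Arrhenius form: ln(k₂/k₁) = -Eₐ/R × (1/T₂ - 1/T₁)
Step 2: ln(k₂/k₁) = ln(1.909e-05/5.983e-04) = ln(0.0319071) = -3.44493
Step 3: 1/T₂ - 1/T₁ = 1/294 - 1/352 = 5.604515e-04 K⁻¹
Step 4: Eₐ = -R × ln(k₂/k₁) / (1/T₂ - 1/T₁) = -8.314 × -3.44493 / 5.604515e-04
Step 5: Eₐ = 5.1104e+04 J/mol = 51.1 kJ/mol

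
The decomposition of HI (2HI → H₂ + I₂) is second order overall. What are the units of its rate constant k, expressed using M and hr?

M⁻¹·hr⁻¹

Step 1: For overall order n, rate = k × (concentration)^n.
Step 2: Rate has units M·hr⁻¹; concentration term has units M^2.
Step 3: k = rate / (concentration)^n, so units of k = M^(1-2)·hr⁻¹ = M⁻¹·hr⁻¹.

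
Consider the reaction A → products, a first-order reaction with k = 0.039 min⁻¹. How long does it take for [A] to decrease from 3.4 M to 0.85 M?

35.55 min

Step 1: For first-order: t = ln([A]₀/[A])/k
Step 2: t = ln(3.4/0.85)/0.039
Step 3: t = ln(4)/0.039
Step 4: t = 1.386/0.039 = 35.55 min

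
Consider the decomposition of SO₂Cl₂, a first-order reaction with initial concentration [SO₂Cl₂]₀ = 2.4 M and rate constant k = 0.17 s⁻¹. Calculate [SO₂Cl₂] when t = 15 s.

0.1874 M

Step 1: For a first-order reaction: [SO₂Cl₂] = [SO₂Cl₂]₀ × e^(-kt)
Step 2: [SO₂Cl₂] = 2.4 × e^(-0.17 × 15)
Step 3: [SO₂Cl₂] = 2.4 × e^(-2.55)
Step 4: [SO₂Cl₂] = 2.4 × 0.0780817 = 0.1874 M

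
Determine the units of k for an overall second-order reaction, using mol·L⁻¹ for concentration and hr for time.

(mol·L⁻¹)⁻¹·hr⁻¹

Step 1: For overall order n, rate = k × (concentration)^n.
Step 2: Rate has units mol·L⁻¹·hr⁻¹; concentration term has units (mol·L⁻¹)^2.
Step 3: k = rate / (concentration)^n, so units of k = (mol·L⁻¹)^(1-2)·hr⁻¹ = (mol·L⁻¹)⁻¹·hr⁻¹.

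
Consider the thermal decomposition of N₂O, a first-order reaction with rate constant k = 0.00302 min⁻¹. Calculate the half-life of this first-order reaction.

229.5 min

Step 1: For a first-order reaction, t₁/₂ = ln(2)/k
Step 2: t₁/₂ = ln(2)/0.00302
Step 3: t₁/₂ = 0.6931/0.00302 = 229.5 min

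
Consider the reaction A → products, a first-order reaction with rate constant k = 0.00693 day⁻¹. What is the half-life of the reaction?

100 day

Step 1: For a first-order reaction, t₁/₂ = ln(2)/k
Step 2: t₁/₂ = ln(2)/0.00693
Step 3: t₁/₂ = 0.6931/0.00693 = 100 day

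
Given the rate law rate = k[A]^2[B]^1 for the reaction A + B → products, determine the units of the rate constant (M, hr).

M⁻²·hr⁻¹

Step 1: Overall order = 2 + 1 = 3.
Step 2: rate has units M·hr⁻¹; [A]^2[B]^1 has units M^3.
Step 3: k = rate/([A]^2[B]^1), so units of k = M^(1-3)·hr⁻¹ = M⁻²·hr⁻¹.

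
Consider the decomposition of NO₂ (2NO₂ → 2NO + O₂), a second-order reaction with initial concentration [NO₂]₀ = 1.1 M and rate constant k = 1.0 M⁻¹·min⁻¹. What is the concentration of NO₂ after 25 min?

0.0386 M

Step 1: For a second-order reaction: 1/[NO₂] = 1/[NO₂]₀ + kt
Step 2: 1/[NO₂] = 1/1.1 + 1.0 × 25
Step 3: 1/[NO₂] = 0.9091 + 25 = 25.91
Step 4: [NO₂] = 1/25.91 = 0.0386 M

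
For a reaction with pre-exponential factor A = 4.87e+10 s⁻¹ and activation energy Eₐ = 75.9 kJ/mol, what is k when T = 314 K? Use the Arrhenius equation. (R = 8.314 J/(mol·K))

1.15e-02 s⁻¹

Step 1: Use the Arrhenius equation: k = A × exp(-Eₐ/RT)
Step 2: Convert Eₐ to J/mol: 75.9 kJ/mol = 75900 J/mol
Step 3: Calculate the exponent: -Eₐ/(RT) = -75900/(8.314 × 314) = -29.07382
Step 4: k = 4.87e+10 × exp(-29.07382)
Step 5: k = 4.87e+10 × 2.36266e-13 = 1.1506e-02 s⁻¹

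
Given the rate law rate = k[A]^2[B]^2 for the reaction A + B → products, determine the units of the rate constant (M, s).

M⁻³·s⁻¹

Step 1: Overall order = 2 + 2 = 4.
Step 2: rate has units M·s⁻¹; [A]^2[B]^2 has units M^4.
Step 3: k = rate/([A]^2[B]^2), so units of k = M^(1-4)·s⁻¹ = M⁻³·s⁻¹.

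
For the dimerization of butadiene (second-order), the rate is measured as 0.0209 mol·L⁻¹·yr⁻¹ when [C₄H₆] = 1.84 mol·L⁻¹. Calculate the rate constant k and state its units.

0.006173 (mol·L⁻¹)⁻¹·yr⁻¹

Step 1: rate = k[C₄H₆]^2, so k = rate / [C₄H₆]^2.
Step 2: k = 0.0209 / (1.84)^2 = 0.0209 / 3.386.
Step 3: k = 0.006173 (mol·L⁻¹)⁻¹·yr⁻¹.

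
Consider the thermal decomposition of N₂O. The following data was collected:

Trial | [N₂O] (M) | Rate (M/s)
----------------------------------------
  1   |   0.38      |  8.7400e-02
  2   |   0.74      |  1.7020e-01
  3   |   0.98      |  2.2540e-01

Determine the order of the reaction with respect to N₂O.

first order (1)

Step 1: Compare trials to find order n where rate₂/rate₁ = ([N₂O]₂/[N₂O]₁)^n
Step 2: rate₂/rate₁ = 1.7020e-01/8.7400e-02 = 1.947
Step 3: [N₂O]₂/[N₂O]₁ = 0.74/0.38 = 1.947
Step 4: n = ln(1.947)/ln(1.947) = 1.00 ≈ 1
Step 5: The reaction is first order in N₂O.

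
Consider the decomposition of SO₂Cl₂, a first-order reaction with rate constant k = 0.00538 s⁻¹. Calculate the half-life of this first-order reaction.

128.8 s

Step 1: For a first-order reaction, t₁/₂ = ln(2)/k
Step 2: t₁/₂ = ln(2)/0.00538
Step 3: t₁/₂ = 0.6931/0.00538 = 128.8 s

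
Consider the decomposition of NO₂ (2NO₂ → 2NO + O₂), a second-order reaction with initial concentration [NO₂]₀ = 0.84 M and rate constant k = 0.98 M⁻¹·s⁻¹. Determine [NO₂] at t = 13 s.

0.07179 M

Step 1: For a second-order reaction: 1/[NO₂] = 1/[NO₂]₀ + kt
Step 2: 1/[NO₂] = 1/0.84 + 0.98 × 13
Step 3: 1/[NO₂] = 1.19 + 12.74 = 13.93
Step 4: [NO₂] = 1/13.93 = 0.07179 M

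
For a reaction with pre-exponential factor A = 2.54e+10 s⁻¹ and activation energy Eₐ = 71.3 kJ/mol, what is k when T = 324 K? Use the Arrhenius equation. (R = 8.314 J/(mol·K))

8.12e-02 s⁻¹

Step 1: Use the Arrhenius equation: k = A × exp(-Eₐ/RT)
Step 2: Convert Eₐ to J/mol: 71.3 kJ/mol = 71300 J/mol
Step 3: Calculate the exponent: -Eₐ/(RT) = -71300/(8.314 × 324) = -26.46882
Step 4: k = 2.54e+10 × exp(-26.46882)
Step 5: k = 2.54e+10 × 3.19696e-12 = 8.1203e-02 s⁻¹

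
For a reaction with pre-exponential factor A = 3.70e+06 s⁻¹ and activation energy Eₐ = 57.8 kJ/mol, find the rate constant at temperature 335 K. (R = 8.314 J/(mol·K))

3.59e-03 s⁻¹

Step 1: Use the Arrhenius equation: k = A × exp(-Eₐ/RT)
Step 2: Convert Eₐ to J/mol: 57.8 kJ/mol = 57800 J/mol
Step 3: Calculate the exponent: -Eₐ/(RT) = -57800/(8.314 × 335) = -20.75262
Step 4: k = 3.70e+06 × exp(-20.75262)
Step 5: k = 3.70e+06 × 9.71072e-10 = 3.5930e-03 s⁻¹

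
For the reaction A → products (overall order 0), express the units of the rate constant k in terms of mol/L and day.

mol/L·day⁻¹

Step 1: For overall order n, rate = k × (concentration)^n.
Step 2: Rate has units mol/L·day⁻¹; concentration term has units (mol/L)^0.
Step 3: k = rate / (concentration)^n, so units of k = (mol/L)^(1-0)·day⁻¹ = mol/L·day⁻¹.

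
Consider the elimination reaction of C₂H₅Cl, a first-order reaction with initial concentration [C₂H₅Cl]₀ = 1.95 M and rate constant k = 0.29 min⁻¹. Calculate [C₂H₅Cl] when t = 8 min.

0.1916 M

Step 1: For a first-order reaction: [C₂H₅Cl] = [C₂H₅Cl]₀ × e^(-kt)
Step 2: [C₂H₅Cl] = 1.95 × e^(-0.29 × 8)
Step 3: [C₂H₅Cl] = 1.95 × e^(-2.32)
Step 4: [C₂H₅Cl] = 1.95 × 0.0982736 = 0.1916 M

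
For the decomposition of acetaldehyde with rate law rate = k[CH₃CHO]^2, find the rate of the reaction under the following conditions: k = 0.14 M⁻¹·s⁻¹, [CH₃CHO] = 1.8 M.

0.4536 M/s

Step 1: Identify the rate law: rate = k[CH₃CHO]^2
Step 2: Substitute values: rate = 0.14 × (1.8)^2
Step 3: Calculate: rate = 0.14 × 3.24 = 0.4536 M/s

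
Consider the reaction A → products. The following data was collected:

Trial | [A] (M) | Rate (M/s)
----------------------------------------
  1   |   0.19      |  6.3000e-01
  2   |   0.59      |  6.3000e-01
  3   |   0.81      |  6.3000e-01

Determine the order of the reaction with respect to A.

zeroth order (0)

Step 1: Compare trials - when concentration changes, rate stays constant.
Step 2: rate₂/rate₁ = 6.3000e-01/6.3000e-01 = 1
Step 3: [A]₂/[A]₁ = 0.59/0.19 = 3.105
Step 4: Since rate ratio ≈ (conc ratio)^0, the reaction is zeroth order.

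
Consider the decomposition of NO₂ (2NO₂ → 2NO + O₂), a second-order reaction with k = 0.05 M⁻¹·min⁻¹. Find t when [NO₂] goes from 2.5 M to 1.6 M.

4.5 min

Step 1: For second-order: t = (1/[NO₂] - 1/[NO₂]₀)/k
Step 2: t = (1/1.6 - 1/2.5)/0.05
Step 3: t = (0.625 - 0.4)/0.05
Step 4: t = 0.225/0.05 = 4.5 min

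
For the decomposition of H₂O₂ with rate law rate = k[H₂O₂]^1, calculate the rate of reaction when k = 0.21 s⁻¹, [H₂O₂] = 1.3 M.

0.273 M/s

Step 1: Identify the rate law: rate = k[H₂O₂]^1
Step 2: Substitute values: rate = 0.21 × (1.3)^1
Step 3: Calculate: rate = 0.21 × 1.3 = 0.273 M/s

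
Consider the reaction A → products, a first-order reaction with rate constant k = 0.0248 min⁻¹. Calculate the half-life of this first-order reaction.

27.95 min

Step 1: For a first-order reaction, t₁/₂ = ln(2)/k
Step 2: t₁/₂ = ln(2)/0.0248
Step 3: t₁/₂ = 0.6931/0.0248 = 27.95 min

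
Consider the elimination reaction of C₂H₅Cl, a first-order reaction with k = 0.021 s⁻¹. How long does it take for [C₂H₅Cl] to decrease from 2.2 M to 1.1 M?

33.01 s

Step 1: For first-order: t = ln([C₂H₅Cl]₀/[C₂H₅Cl])/k
Step 2: t = ln(2.2/1.1)/0.021
Step 3: t = ln(2)/0.021
Step 4: t = 0.6931/0.021 = 33.01 s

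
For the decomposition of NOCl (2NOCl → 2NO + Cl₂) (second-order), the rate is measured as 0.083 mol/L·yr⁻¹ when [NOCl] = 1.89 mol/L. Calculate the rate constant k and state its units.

0.02324 (mol/L)⁻¹·yr⁻¹

Step 1: rate = k[NOCl]^2, so k = rate / [NOCl]^2.
Step 2: k = 0.083 / (1.89)^2 = 0.083 / 3.572.
Step 3: k = 0.02324 (mol/L)⁻¹·yr⁻¹.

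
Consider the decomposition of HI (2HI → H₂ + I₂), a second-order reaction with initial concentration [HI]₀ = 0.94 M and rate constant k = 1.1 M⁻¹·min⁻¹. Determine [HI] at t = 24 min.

0.03641 M

Step 1: For a second-order reaction: 1/[HI] = 1/[HI]₀ + kt
Step 2: 1/[HI] = 1/0.94 + 1.1 × 24
Step 3: 1/[HI] = 1.064 + 26.4 = 27.46
Step 4: [HI] = 1/27.46 = 0.03641 M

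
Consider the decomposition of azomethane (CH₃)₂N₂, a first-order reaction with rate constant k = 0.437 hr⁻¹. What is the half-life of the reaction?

1.586 hr

Step 1: For a first-order reaction, t₁/₂ = ln(2)/k
Step 2: t₁/₂ = ln(2)/0.437
Step 3: t₁/₂ = 0.6931/0.437 = 1.586 hr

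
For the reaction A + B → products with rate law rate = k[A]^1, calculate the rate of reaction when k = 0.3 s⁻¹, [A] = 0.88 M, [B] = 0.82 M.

0.264 M/s

Step 1: The rate law is rate = k[A]^1
Step 2: Note that the rate does not depend on [B] (zero order in B).
Step 3: rate = 0.3 × (0.88)^1 = 0.264 M/s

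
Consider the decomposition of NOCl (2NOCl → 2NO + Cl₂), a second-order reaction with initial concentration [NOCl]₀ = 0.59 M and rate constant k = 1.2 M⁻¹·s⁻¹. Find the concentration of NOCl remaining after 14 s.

0.05407 M

Step 1: For a second-order reaction: 1/[NOCl] = 1/[NOCl]₀ + kt
Step 2: 1/[NOCl] = 1/0.59 + 1.2 × 14
Step 3: 1/[NOCl] = 1.695 + 16.8 = 18.49
Step 4: [NOCl] = 1/18.49 = 0.05407 M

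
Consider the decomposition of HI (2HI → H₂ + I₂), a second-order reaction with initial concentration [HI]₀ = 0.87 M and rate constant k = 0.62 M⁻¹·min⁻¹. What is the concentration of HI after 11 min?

0.1255 M

Step 1: For a second-order reaction: 1/[HI] = 1/[HI]₀ + kt
Step 2: 1/[HI] = 1/0.87 + 0.62 × 11
Step 3: 1/[HI] = 1.149 + 6.82 = 7.969
Step 4: [HI] = 1/7.969 = 0.1255 M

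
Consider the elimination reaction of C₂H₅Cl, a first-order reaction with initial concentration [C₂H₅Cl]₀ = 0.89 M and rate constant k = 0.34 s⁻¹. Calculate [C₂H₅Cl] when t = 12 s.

0.01505 M

Step 1: For a first-order reaction: [C₂H₅Cl] = [C₂H₅Cl]₀ × e^(-kt)
Step 2: [C₂H₅Cl] = 0.89 × e^(-0.34 × 12)
Step 3: [C₂H₅Cl] = 0.89 × e^(-4.08)
Step 4: [C₂H₅Cl] = 0.89 × 0.0169075 = 0.01505 M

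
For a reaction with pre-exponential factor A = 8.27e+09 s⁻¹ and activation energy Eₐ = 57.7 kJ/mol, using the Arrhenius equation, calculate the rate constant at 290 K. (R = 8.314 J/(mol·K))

3.34e-01 s⁻¹

Step 1: Use the Arrhenius equation: k = A × exp(-Eₐ/RT)
Step 2: Convert Eₐ to J/mol: 57.7 kJ/mol = 57700 J/mol
Step 3: Calculate the exponent: -Eₐ/(RT) = -57700/(8.314 × 290) = -23.93138
Step 4: k = 8.27e+09 × exp(-23.93138)
Step 5: k = 8.27e+09 × 4.04328e-11 = 3.3438e-01 s⁻¹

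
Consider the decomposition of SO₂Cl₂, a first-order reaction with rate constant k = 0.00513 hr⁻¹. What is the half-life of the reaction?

135.1 hr

Step 1: For a first-order reaction, t₁/₂ = ln(2)/k
Step 2: t₁/₂ = ln(2)/0.00513
Step 3: t₁/₂ = 0.6931/0.00513 = 135.1 hr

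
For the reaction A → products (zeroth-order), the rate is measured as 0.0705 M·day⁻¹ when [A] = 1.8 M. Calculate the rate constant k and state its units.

0.0705 M·day⁻¹

Step 1: For a zeroth-order reaction, rate = k (independent of concentration).
Step 2: k = rate = 0.0705 M·day⁻¹.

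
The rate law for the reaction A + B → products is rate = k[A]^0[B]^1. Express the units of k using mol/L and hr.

hr⁻¹

Step 1: Overall order = 0 + 1 = 1.
Step 2: rate has units mol/L·hr⁻¹; [A]^0[B]^1 has units (mol/L)^1.
Step 3: k = rate/([A]^0[B]^1), so units of k = (mol/L)^(1-1)·hr⁻¹ = hr⁻¹.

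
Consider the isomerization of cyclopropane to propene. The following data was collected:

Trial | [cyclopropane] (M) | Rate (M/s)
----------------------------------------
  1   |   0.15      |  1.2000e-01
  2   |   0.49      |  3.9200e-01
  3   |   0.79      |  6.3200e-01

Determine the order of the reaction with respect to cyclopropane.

first order (1)

Step 1: Compare trials to find order n where rate₂/rate₁ = ([cyclopropane]₂/[cyclopropane]₁)^n
Step 2: rate₂/rate₁ = 3.9200e-01/1.2000e-01 = 3.267
Step 3: [cyclopropane]₂/[cyclopropane]₁ = 0.49/0.15 = 3.267
Step 4: n = ln(3.267)/ln(3.267) = 1.00 ≈ 1
Step 5: The reaction is first order in cyclopropane.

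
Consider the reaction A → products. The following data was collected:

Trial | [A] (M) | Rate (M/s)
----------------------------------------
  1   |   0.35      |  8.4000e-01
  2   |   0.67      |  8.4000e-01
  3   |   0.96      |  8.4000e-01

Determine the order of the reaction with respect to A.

zeroth order (0)

Step 1: Compare trials - when concentration changes, rate stays constant.
Step 2: rate₂/rate₁ = 8.4000e-01/8.4000e-01 = 1
Step 3: [A]₂/[A]₁ = 0.67/0.35 = 1.914
Step 4: Since rate ratio ≈ (conc ratio)^0, the reaction is zeroth order.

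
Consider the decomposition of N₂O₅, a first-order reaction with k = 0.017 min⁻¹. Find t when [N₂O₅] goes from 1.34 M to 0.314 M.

85.35 min

Step 1: For first-order: t = ln([N₂O₅]₀/[N₂O₅])/k
Step 2: t = ln(1.34/0.314)/0.017
Step 3: t = ln(4.268)/0.017
Step 4: t = 1.451/0.017 = 85.35 min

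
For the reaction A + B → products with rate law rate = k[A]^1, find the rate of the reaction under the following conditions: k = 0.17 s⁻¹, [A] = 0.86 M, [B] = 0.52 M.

0.1462 M/s

Step 1: The rate law is rate = k[A]^1
Step 2: Note that the rate does not depend on [B] (zero order in B).
Step 3: rate = 0.17 × (0.86)^1 = 0.1462 M/s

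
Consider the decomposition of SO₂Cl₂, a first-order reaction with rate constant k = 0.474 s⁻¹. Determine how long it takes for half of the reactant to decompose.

1.462 s

Step 1: For a first-order reaction, t₁/₂ = ln(2)/k
Step 2: t₁/₂ = ln(2)/0.474
Step 3: t₁/₂ = 0.6931/0.474 = 1.462 s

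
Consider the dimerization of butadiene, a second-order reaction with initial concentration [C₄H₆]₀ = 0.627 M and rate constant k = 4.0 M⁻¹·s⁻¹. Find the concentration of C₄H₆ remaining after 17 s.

0.01437 M

Step 1: For a second-order reaction: 1/[C₄H₆] = 1/[C₄H₆]₀ + kt
Step 2: 1/[C₄H₆] = 1/0.627 + 4.0 × 17
Step 3: 1/[C₄H₆] = 1.595 + 68 = 69.59
Step 4: [C₄H₆] = 1/69.59 = 0.01437 M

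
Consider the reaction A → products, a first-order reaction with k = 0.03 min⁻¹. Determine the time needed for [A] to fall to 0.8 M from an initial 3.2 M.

46.21 min

Step 1: For first-order: t = ln([A]₀/[A])/k
Step 2: t = ln(3.2/0.8)/0.03
Step 3: t = ln(4)/0.03
Step 4: t = 1.386/0.03 = 46.21 min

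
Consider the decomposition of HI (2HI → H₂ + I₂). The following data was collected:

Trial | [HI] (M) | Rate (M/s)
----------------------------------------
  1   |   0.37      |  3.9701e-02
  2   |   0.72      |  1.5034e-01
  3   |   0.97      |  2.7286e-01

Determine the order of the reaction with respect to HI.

second order (2)

Step 1: Compare trials to find order n where rate₂/rate₁ = ([HI]₂/[HI]₁)^n
Step 2: rate₂/rate₁ = 1.5034e-01/3.9701e-02 = 3.787
Step 3: [HI]₂/[HI]₁ = 0.72/0.37 = 1.946
Step 4: n = ln(3.787)/ln(1.946) = 2.00 ≈ 2
Step 5: The reaction is second order in HI.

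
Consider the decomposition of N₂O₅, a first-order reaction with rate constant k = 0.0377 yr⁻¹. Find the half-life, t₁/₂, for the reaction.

18.39 yr

Step 1: For a first-order reaction, t₁/₂ = ln(2)/k
Step 2: t₁/₂ = ln(2)/0.0377
Step 3: t₁/₂ = 0.6931/0.0377 = 18.39 yr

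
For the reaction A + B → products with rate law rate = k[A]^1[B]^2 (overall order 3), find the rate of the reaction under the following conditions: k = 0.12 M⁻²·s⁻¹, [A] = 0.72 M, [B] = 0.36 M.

0.0112 M/s

Step 1: The rate law is rate = k[A]^1[B]^2, overall order = 1+2 = 3
Step 2: Substitute values: rate = 0.12 × (0.72)^1 × (0.36)^2
Step 3: rate = 0.12 × 0.72 × 0.1296 = 0.0111974 M/s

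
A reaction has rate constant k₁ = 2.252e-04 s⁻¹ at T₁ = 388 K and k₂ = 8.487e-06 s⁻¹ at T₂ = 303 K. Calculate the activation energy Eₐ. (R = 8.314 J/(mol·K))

37.7 kJ/mol

Step 1: Use the two-temperature Arrhenius form: ln(k₂/k₁) = -Eₐ/R × (1/T₂ - 1/T₁)
Step 2: ln(k₂/k₁) = ln(8.487e-06/2.252e-04) = ln(0.0376865) = -3.27845
Step 3: 1/T₂ - 1/T₁ = 1/303 - 1/388 = 7.230104e-04 K⁻¹
Step 4: Eₐ = -R × ln(k₂/k₁) / (1/T₂ - 1/T₁) = -8.314 × -3.27845 / 7.230104e-04
Step 5: Eₐ = 3.7699e+04 J/mol = 37.7 kJ/mol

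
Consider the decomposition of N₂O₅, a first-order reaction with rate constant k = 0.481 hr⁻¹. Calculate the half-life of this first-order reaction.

1.441 hr

Step 1: For a first-order reaction, t₁/₂ = ln(2)/k
Step 2: t₁/₂ = ln(2)/0.481
Step 3: t₁/₂ = 0.6931/0.481 = 1.441 hr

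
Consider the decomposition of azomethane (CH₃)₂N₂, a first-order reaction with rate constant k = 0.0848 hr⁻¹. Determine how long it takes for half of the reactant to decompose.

8.174 hr

Step 1: For a first-order reaction, t₁/₂ = ln(2)/k
Step 2: t₁/₂ = ln(2)/0.0848
Step 3: t₁/₂ = 0.6931/0.0848 = 8.174 hr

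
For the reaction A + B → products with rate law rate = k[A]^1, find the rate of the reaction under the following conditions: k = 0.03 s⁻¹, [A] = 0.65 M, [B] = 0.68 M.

0.0195 M/s

Step 1: The rate law is rate = k[A]^1
Step 2: Note that the rate does not depend on [B] (zero order in B).
Step 3: rate = 0.03 × (0.65)^1 = 0.0195 M/s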